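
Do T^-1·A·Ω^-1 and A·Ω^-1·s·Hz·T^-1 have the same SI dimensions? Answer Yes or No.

Yes

Left side:
  T = kg·s⁻²·A⁻¹.
  So T⁻¹ = kg⁻¹·s²·A.
  Ω = kg·m²·s⁻³·A⁻².
  So Ω⁻¹ = kg⁻¹·m⁻²·s³·A².
  Combining: T⁻¹·A·Ω⁻¹ = (kg⁻¹·s²·A) · A · (kg⁻¹·m⁻²·s³·A²) = kg⁻²·m⁻²·s⁵·A⁴.
Right side:
  Ω = kg·m²·s⁻³·A⁻².
  So Ω⁻¹ = kg⁻¹·m⁻²·s³·A².
  Hz = s⁻¹.
  T = kg·s⁻²·A⁻¹.
  So T⁻¹ = kg⁻¹·s²·A.
  Combining: A·Ω⁻¹·s·Hz·T⁻¹ = A · (kg⁻¹·m⁻²·s³·A²) · s · s⁻¹ · (kg⁻¹·s²·A) = kg⁻²·m⁻²·s⁵·A⁴.
Both reduce to kg⁻²·m⁻²·s⁵·A⁴.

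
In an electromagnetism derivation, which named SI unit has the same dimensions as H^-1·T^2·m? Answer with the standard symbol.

H = kg·m²·s⁻²·A⁻².
So H⁻¹ = kg⁻¹·m⁻²·s²·A².
T = kg·s⁻²·A⁻¹.
So T² = kg²·s⁻⁴·A⁻².
Combining: H⁻¹·T²·m = (kg⁻¹·m⁻²·s²·A²) · (kg²·s⁻⁴·A⁻²) · m = kg·m⁻¹·s⁻².
kg·m⁻¹·s⁻² is the base-SI form of the pascal.

Pa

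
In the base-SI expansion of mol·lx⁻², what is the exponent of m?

4

lx = m⁻²·cd.
So lx⁻² = m⁴·cd⁻².
Combining: mol·lx⁻² = mol · (m⁴·cd⁻²) = m⁴·mol·cd⁻².
The exponent of m is 4.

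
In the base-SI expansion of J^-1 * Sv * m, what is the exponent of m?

1

J = kg·m²·s⁻².
So J⁻¹ = kg⁻¹·m⁻²·s².
Sv = m²·s⁻².
Combining: J⁻¹·Sv·m = (kg⁻¹·m⁻²·s²) · (m²·s⁻²) · m = kg⁻¹·m.
The exponent of m is 1.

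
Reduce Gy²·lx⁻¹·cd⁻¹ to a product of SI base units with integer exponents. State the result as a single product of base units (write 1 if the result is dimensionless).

m⁶·s⁻⁴·cd⁻²

Gy = m²·s⁻².
So Gy² = m⁴·s⁻⁴.
lx = m⁻²·cd.
So lx⁻¹ = m²·cd⁻¹.
Combining: Gy²·lx⁻¹·cd⁻¹ = (m⁴·s⁻⁴) · (m²·cd⁻¹) · cd⁻¹ = m⁶·s⁻⁴·cd⁻².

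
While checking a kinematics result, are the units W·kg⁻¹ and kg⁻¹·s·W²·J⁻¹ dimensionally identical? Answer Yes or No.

Yes

Left side:
  W = J/s (power = energy per time),
      = kg·m²·s⁻³.
  Combining: W·kg⁻¹ = (kg·m²·s⁻³) · kg⁻¹ = m²·s⁻³.
Right side:
  W = J/s (power = energy per time),
      = kg·m²·s⁻³.
  So W² = kg²·m⁴·s⁻⁶.
  J = N·m (work = force × distance),
      = kg·m²·s⁻².
  So J⁻¹ = kg⁻¹·m⁻²·s².
  Combining: kg⁻¹·s·W²·J⁻¹ = kg⁻¹ · s · (kg²·m⁴·s⁻⁶) · (kg⁻¹·m⁻²·s²) = m²·s⁻³.
Both reduce to m²·s⁻³.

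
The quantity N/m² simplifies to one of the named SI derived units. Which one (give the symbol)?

N = kg·m·s⁻².
Combining: N·m⁻² = (kg·m·s⁻²) · m⁻² = kg·m⁻¹·s⁻².
kg·m⁻¹·s⁻² is the base-SI form of the pascal.

Pa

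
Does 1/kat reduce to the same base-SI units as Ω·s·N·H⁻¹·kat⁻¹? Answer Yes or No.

Left side:
  kat = s⁻¹·mol.
  So kat⁻¹ = s·mol⁻¹.
Right side:
  Ω = V/A (resistance = voltage per current),
      = kg·m²·s⁻³·A⁻².
  N = kg·m/s² = kg·m·s⁻² (force = mass × acceleration).
  H = Wb/A (inductance = flux per current),
      = kg·m²·s⁻²·A⁻².
  So H⁻¹ = kg⁻¹·m⁻²·s²·A².
  kat = mol/s = s⁻¹·mol (catalytic activity).
  So kat⁻¹ = s·mol⁻¹.
  Combining: Ω·s·N·H⁻¹·kat⁻¹ = (kg·m²·s⁻³·A⁻²) · s · (kg·m·s⁻²) · (kg⁻¹·m⁻²·s²·A²) · (s·mol⁻¹) = kg·m·s⁻¹·mol⁻¹.
Left is s·mol⁻¹; right is kg·m·s⁻¹·mol⁻¹ — different.

No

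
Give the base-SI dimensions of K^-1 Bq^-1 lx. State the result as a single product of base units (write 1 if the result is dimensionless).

Bq = 1/s = s⁻¹ (activity is decays per second).
So Bq⁻¹ = s.
lx = lm/m² (illuminance = luminous flux per area),
    = m⁻²·cd.
Combining: K⁻¹·Bq⁻¹·lx = K⁻¹ · s · (m⁻²·cd) = m⁻²·s·K⁻¹·cd.

m⁻²·s·K⁻¹·cd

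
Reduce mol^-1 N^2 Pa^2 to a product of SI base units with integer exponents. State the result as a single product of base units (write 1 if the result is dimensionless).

N = kg·m·s⁻².
So N² = kg²·m²·s⁻⁴.
Pa = kg·m⁻¹·s⁻².
So Pa² = kg²·m⁻²·s⁻⁴.
Combining: mol⁻¹·N²·Pa² = mol⁻¹ · (kg²·m²·s⁻⁴) · (kg²·m⁻²·s⁻⁴) = kg⁴·s⁻⁸·mol⁻¹.

kg⁴·s⁻⁸·mol⁻¹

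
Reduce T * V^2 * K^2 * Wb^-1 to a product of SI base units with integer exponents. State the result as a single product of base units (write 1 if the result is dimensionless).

kg²·m²·s⁻⁶·A⁻²·K²

T = kg·s⁻²·A⁻¹.
V = kg·m²·s⁻³·A⁻¹.
So V² = kg²·m⁴·s⁻⁶·A⁻².
Wb = kg·m²·s⁻²·A⁻¹.
So Wb⁻¹ = kg⁻¹·m⁻²·s²·A.
Combining: T·V²·K²·Wb⁻¹ = (kg·s⁻²·A⁻¹) · (kg²·m⁴·s⁻⁶·A⁻²) · K² · (kg⁻¹·m⁻²·s²·A) = kg²·m²·s⁻⁶·A⁻²·K².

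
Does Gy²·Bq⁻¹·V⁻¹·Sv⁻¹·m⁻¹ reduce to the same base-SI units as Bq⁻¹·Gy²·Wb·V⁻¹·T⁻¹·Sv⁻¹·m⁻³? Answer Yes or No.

Left side:
  Gy = m²·s⁻².
  So Gy² = m⁴·s⁻⁴.
  Bq = s⁻¹.
  So Bq⁻¹ = s.
  V = kg·m²·s⁻³·A⁻¹.
  So V⁻¹ = kg⁻¹·m⁻²·s³·A.
  Sv = m²·s⁻².
  So Sv⁻¹ = m⁻²·s².
  Combining: Gy²·Bq⁻¹·V⁻¹·Sv⁻¹·m⁻¹ = (m⁴·s⁻⁴) · s · (kg⁻¹·m⁻²·s³·A) · (m⁻²·s²) · m⁻¹ = kg⁻¹·m⁻¹·s²·A.
Right side:
  Bq = 1/s = s⁻¹ (activity is decays per second).
  So Bq⁻¹ = s.
  Gy = J/kg (absorbed dose = energy per mass),
      = m²·s⁻².
  So Gy² = m⁴·s⁻⁴.
  Wb = V·s (flux: a volt is a weber per second),
      = kg·m²·s⁻²·A⁻¹.
  V = W/A (potential = power per current),
      = kg·m²·s⁻³·A⁻¹.
  So V⁻¹ = kg⁻¹·m⁻²·s³·A.
  T = Wb/m² (flux density = flux per area),
      = kg·s⁻²·A⁻¹.
  So T⁻¹ = kg⁻¹·s²·A.
  Sv = J/kg (equivalent dose = energy per mass),
      = m²·s⁻².
  So Sv⁻¹ = m⁻²·s².
  Combining: Bq⁻¹·Gy²·Wb·V⁻¹·T⁻¹·Sv⁻¹·m⁻³ = s · (m⁴·s⁻⁴) · (kg·m²·s⁻²·A⁻¹) · (kg⁻¹·m⁻²·s³·A) · (kg⁻¹·s²·A) · (m⁻²·s²) · m⁻³ = kg⁻¹·m⁻¹·s²·A.
Both reduce to kg⁻¹·m⁻¹·s²·A.

Yes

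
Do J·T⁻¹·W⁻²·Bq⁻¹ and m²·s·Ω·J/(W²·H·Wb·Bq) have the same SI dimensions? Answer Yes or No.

Left side:
  J = kg·m²·s⁻².
  T = kg·s⁻²·A⁻¹.
  So T⁻¹ = kg⁻¹·s²·A.
  W = kg·m²·s⁻³.
  So W⁻² = kg⁻²·m⁻⁴·s⁶.
  Bq = s⁻¹.
  So Bq⁻¹ = s.
  Combining: J·T⁻¹·W⁻²·Bq⁻¹ = (kg·m²·s⁻²) · (kg⁻¹·s²·A) · (kg⁻²·m⁻⁴·s⁶) · s = kg⁻²·m⁻²·s⁷·A.
Right side:
  W = kg·m²·s⁻³.
  So W⁻² = kg⁻²·m⁻⁴·s⁶.
  H = kg·m²·s⁻²·A⁻².
  So H⁻¹ = kg⁻¹·m⁻²·s²·A².
  Wb = kg·m²·s⁻²·A⁻¹.
  So Wb⁻¹ = kg⁻¹·m⁻²·s²·A.
  Bq = s⁻¹.
  So Bq⁻¹ = s.
  Ω = kg·m²·s⁻³·A⁻².
  J = kg·m²·s⁻².
  Combining: W⁻²·H⁻¹·Wb⁻¹·m²·s·Bq⁻¹·Ω·J = (kg⁻²·m⁻⁴·s⁶) · (kg⁻¹·m⁻²·s²·A²) · (kg⁻¹·m⁻²·s²·A) · m² · s · s · (kg·m²·s⁻³·A⁻²) · (kg·m²·s⁻²) = kg⁻²·m⁻²·s⁷·A.
Both reduce to kg⁻²·m⁻²·s⁷·A.

Yes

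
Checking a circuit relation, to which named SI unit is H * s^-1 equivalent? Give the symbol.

H = Wb/A (inductance = flux per current),
    = kg·m²·s⁻²·A⁻².
Combining: H·s⁻¹ = (kg·m²·s⁻²·A⁻²) · s⁻¹ = kg·m²·s⁻³·A⁻².
kg·m²·s⁻³·A⁻² is the base-SI form of the ohm.

Ω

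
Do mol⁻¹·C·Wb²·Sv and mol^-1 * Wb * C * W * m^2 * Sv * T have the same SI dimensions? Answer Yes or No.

Left side:
  C = s·A.
  Wb = kg·m²·s⁻²·A⁻¹.
  So Wb² = kg²·m⁴·s⁻⁴·A⁻².
  Sv = m²·s⁻².
  Combining: mol⁻¹·C·Wb²·Sv = mol⁻¹ · (s·A) · (kg²·m⁴·s⁻⁴·A⁻²) · (m²·s⁻²) = kg²·m⁶·s⁻⁵·A⁻¹·mol⁻¹.
Right side:
  Wb = V·s (flux: a volt is a weber per second),
      = kg·m²·s⁻²·A⁻¹.
  C = A·s = s·A (charge = current × time).
  W = J/s (power = energy per time),
      = kg·m²·s⁻³.
  Sv = J/kg (equivalent dose = energy per mass),
      = m²·s⁻².
  T = Wb/m² (flux density = flux per area),
      = kg·s⁻²·A⁻¹.
  Combining: mol⁻¹·Wb·C·W·m²·Sv·T = mol⁻¹ · (kg·m²·s⁻²·A⁻¹) · (s·A) · (kg·m²·s⁻³) · m² · (m²·s⁻²) · (kg·s⁻²·A⁻¹) = kg³·m⁸·s⁻⁸·A⁻¹·mol⁻¹.
Left is kg²·m⁶·s⁻⁵·A⁻¹·mol⁻¹; right is kg³·m⁸·s⁻⁸·A⁻¹·mol⁻¹ — different.

No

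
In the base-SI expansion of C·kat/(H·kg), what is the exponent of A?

3

H = Wb/A (inductance = flux per current),
    = kg·m²·s⁻²·A⁻².
So H⁻¹ = kg⁻¹·m⁻²·s²·A².
C = A·s = s·A (charge = current × time).
kat = mol/s = s⁻¹·mol (catalytic activity).
Combining: H⁻¹·C·kat·kg⁻¹ = (kg⁻¹·m⁻²·s²·A²) · (s·A) · (s⁻¹·mol) · kg⁻¹ = kg⁻²·m⁻²·s²·A³·mol.
The exponent of A is 3.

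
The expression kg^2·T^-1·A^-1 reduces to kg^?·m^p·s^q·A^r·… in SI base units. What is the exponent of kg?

1

T = Wb/m² (flux density = flux per area),
    = kg·s⁻²·A⁻¹.
So T⁻¹ = kg⁻¹·s²·A.
Combining: kg²·T⁻¹·A⁻¹ = kg² · (kg⁻¹·s²·A) · A⁻¹ = kg·s².
The exponent of kg is 1.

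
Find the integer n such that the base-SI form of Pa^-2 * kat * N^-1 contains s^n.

Pa = N/m² (pressure = force per area),
    = kg·m⁻¹·s⁻².
So Pa⁻² = kg⁻²·m²·s⁴.
kat = mol/s = s⁻¹·mol (catalytic activity).
N = kg·m/s² = kg·m·s⁻² (force = mass × acceleration).
So N⁻¹ = kg⁻¹·m⁻¹·s².
Combining: Pa⁻²·kat·N⁻¹ = (kg⁻²·m²·s⁴) · (s⁻¹·mol) · (kg⁻¹·m⁻¹·s²) = kg⁻³·m·s⁵·mol.
The exponent of s is 5.

5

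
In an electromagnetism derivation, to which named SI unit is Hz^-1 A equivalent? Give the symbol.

C

Hz = s⁻¹.
So Hz⁻¹ = s.
Combining: Hz⁻¹·A = s · A = s·A.
s·A is the base-SI form of the coulomb.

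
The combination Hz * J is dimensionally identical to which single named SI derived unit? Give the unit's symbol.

W

Hz = 1/s = s⁻¹ (frequency is cycles per second).
J = N·m (work = force × distance),
    = kg·m²·s⁻².
Combining: Hz·J = s⁻¹ · (kg·m²·s⁻²) = kg·m²·s⁻³.
kg·m²·s⁻³ is the base-SI form of the watt.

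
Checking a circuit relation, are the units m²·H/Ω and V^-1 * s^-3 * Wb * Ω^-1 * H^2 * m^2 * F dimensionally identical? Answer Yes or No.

Left side:
  Ω = V/A (resistance = voltage per current),
      = kg·m²·s⁻³·A⁻².
  So Ω⁻¹ = kg⁻¹·m⁻²·s³·A².
  H = Wb/A (inductance = flux per current),
      = kg·m²·s⁻²·A⁻².
  Combining: m²·Ω⁻¹·H = m² · (kg⁻¹·m⁻²·s³·A²) · (kg·m²·s⁻²·A⁻²) = m²·s.
Right side:
  V = W/A (potential = power per current),
      = kg·m²·s⁻³·A⁻¹.
  So V⁻¹ = kg⁻¹·m⁻²·s³·A.
  Wb = V·s (flux: a volt is a weber per second),
      = kg·m²·s⁻²·A⁻¹.
  Ω = V/A (resistance = voltage per current),
      = kg·m²·s⁻³·A⁻².
  So Ω⁻¹ = kg⁻¹·m⁻²·s³·A².
  H = Wb/A (inductance = flux per current),
      = kg·m²·s⁻²·A⁻².
  So H² = kg²·m⁴·s⁻⁴·A⁻⁴.
  F = C/V (capacitance = charge per voltage),
      = A·s/(kg·m²·s⁻³·A⁻¹) (substituting C and V),
      = kg⁻¹·m⁻²·s⁴·A².
  Combining: V⁻¹·s⁻³·Wb·Ω⁻¹·H²·m²·F = (kg⁻¹·m⁻²·s³·A) · s⁻³ · (kg·m²·s⁻²·A⁻¹) · (kg⁻¹·m⁻²·s³·A²) · (kg²·m⁴·s⁻⁴·A⁻⁴) · m² · (kg⁻¹·m⁻²·s⁴·A²) = m²·s.
Both reduce to m²·s.

Yes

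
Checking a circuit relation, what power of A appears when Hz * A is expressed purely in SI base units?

Hz = 1/s = s⁻¹ (frequency is cycles per second).
Combining: Hz·A = s⁻¹ · A = s⁻¹·A.
The exponent of A is 1.

1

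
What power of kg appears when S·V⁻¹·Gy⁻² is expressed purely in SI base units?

S = kg⁻¹·m⁻²·s³·A².
V = kg·m²·s⁻³·A⁻¹.
So V⁻¹ = kg⁻¹·m⁻²·s³·A.
Gy = m²·s⁻².
So Gy⁻² = m⁻⁴·s⁴.
Combining: S·V⁻¹·Gy⁻² = (kg⁻¹·m⁻²·s³·A²) · (kg⁻¹·m⁻²·s³·A) · (m⁻⁴·s⁴) = kg⁻²·m⁻⁸·s¹⁰·A³.
The exponent of kg is -2.

-2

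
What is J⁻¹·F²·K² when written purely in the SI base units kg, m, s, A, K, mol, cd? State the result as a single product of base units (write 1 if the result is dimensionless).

J = kg·m²·s⁻².
So J⁻¹ = kg⁻¹·m⁻²·s².
F = kg⁻¹·m⁻²·s⁴·A².
So F² = kg⁻²·m⁻⁴·s⁸·A⁴.
Combining: J⁻¹·F²·K² = (kg⁻¹·m⁻²·s²) · (kg⁻²·m⁻⁴·s⁸·A⁴) · K² = kg⁻³·m⁻⁶·s¹⁰·A⁴·K².

kg⁻³·m⁻⁶·s¹⁰·A⁴·K²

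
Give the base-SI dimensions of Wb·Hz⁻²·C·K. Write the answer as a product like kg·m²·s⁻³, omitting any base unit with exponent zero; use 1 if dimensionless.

kg·m²·s·K

Wb = V·s (flux: a volt is a weber per second),
    = kg·m²·s⁻²·A⁻¹.
Hz = 1/s = s⁻¹ (frequency is cycles per second).
So Hz⁻² = s².
C = A·s = s·A (charge = current × time).
Combining: Wb·Hz⁻²·C·K = (kg·m²·s⁻²·A⁻¹) · s² · (s·A) · K = kg·m²·s·K.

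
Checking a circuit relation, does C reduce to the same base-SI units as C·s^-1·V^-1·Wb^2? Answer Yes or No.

Left side:
  C = s·A.
Right side:
  C = s·A.
  V = kg·m²·s⁻³·A⁻¹.
  So V⁻¹ = kg⁻¹·m⁻²·s³·A.
  Wb = kg·m²·s⁻²·A⁻¹.
  So Wb² = kg²·m⁴·s⁻⁴·A⁻².
  Combining: C·s⁻¹·V⁻¹·Wb² = (s·A) · s⁻¹ · (kg⁻¹·m⁻²·s³·A) · (kg²·m⁴·s⁻⁴·A⁻²) = kg·m²·s⁻¹.
Left is s·A; right is kg·m²·s⁻¹ — different.

No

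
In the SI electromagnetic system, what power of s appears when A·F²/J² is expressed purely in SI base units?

12

J = N·m (work = force × distance),
    = kg·m²·s⁻².
So J⁻² = kg⁻²·m⁻⁴·s⁴.
F = C/V (capacitance = charge per voltage),
    = A·s/(kg·m²·s⁻³·A⁻¹) (substituting C and V),
    = kg⁻¹·m⁻²·s⁴·A².
So F² = kg⁻²·m⁻⁴·s⁸·A⁴.
Combining: J⁻²·A·F² = (kg⁻²·m⁻⁴·s⁴) · A · (kg⁻²·m⁻⁴·s⁸·A⁴) = kg⁻⁴·m⁻⁸·s¹²·A⁵.
The exponent of s is 12.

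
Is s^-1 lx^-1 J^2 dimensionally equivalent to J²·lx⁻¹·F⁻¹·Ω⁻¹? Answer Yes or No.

Yes

Left side:
  lx = lm/m² (illuminance = luminous flux per area),
      = m⁻²·cd.
  So lx⁻¹ = m²·cd⁻¹.
  J = N·m (work = force × distance),
      = kg·m²·s⁻².
  So J² = kg²·m⁴·s⁻⁴.
  Combining: s⁻¹·lx⁻¹·J² = s⁻¹ · (m²·cd⁻¹) · (kg²·m⁴·s⁻⁴) = kg²·m⁶·s⁻⁵·cd⁻¹.
Right side:
  J = N·m (work = force × distance),
      = kg·m²·s⁻².
  So J² = kg²·m⁴·s⁻⁴.
  lx = lm/m² (illuminance = luminous flux per area),
      = m⁻²·cd.
  So lx⁻¹ = m²·cd⁻¹.
  F = C/V (capacitance = charge per voltage),
      = A·s/(kg·m²·s⁻³·A⁻¹) (substituting C and V),
      = kg⁻¹·m⁻²·s⁴·A².
  So F⁻¹ = kg·m²·s⁻⁴·A⁻².
  Ω = V/A (resistance = voltage per current),
      = kg·m²·s⁻³·A⁻².
  So Ω⁻¹ = kg⁻¹·m⁻²·s³·A².
  Combining: J²·lx⁻¹·F⁻¹·Ω⁻¹ = (kg²·m⁴·s⁻⁴) · (m²·cd⁻¹) · (kg·m²·s⁻⁴·A⁻²) · (kg⁻¹·m⁻²·s³·A²) = kg²·m⁶·s⁻⁵·cd⁻¹.
Both reduce to kg²·m⁶·s⁻⁵·cd⁻¹.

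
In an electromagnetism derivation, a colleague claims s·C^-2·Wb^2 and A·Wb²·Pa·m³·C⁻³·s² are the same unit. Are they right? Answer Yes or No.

Left side:
  C = A·s = s·A (charge = current × time).
  So C⁻² = s⁻²·A⁻².
  Wb = V·s (flux: a volt is a weber per second),
      = kg·m²·s⁻²·A⁻¹.
  So Wb² = kg²·m⁴·s⁻⁴·A⁻².
  Combining: s·C⁻²·Wb² = s · (s⁻²·A⁻²) · (kg²·m⁴·s⁻⁴·A⁻²) = kg²·m⁴·s⁻⁵·A⁻⁴.
Right side:
  Wb = kg·m²·s⁻²·A⁻¹.
  So Wb² = kg²·m⁴·s⁻⁴·A⁻².
  Pa = kg·m⁻¹·s⁻².
  C = s·A.
  So C⁻³ = s⁻³·A⁻³.
  Combining: A·Wb²·Pa·m³·C⁻³·s² = A · (kg²·m⁴·s⁻⁴·A⁻²) · (kg·m⁻¹·s⁻²) · m³ · (s⁻³·A⁻³) · s² = kg³·m⁶·s⁻⁷·A⁻⁴.
Left is kg²·m⁴·s⁻⁵·A⁻⁴; right is kg³·m⁶·s⁻⁷·A⁻⁴ — different.

No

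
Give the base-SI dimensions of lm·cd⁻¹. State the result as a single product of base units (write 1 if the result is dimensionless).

1

lm = cd·sr = cd (luminous flux; sr is dimensionless).
Combining: lm·cd⁻¹ = cd · cd⁻¹ = 1.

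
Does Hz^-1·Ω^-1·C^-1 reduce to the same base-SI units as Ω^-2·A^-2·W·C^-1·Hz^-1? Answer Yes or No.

Yes

Left side:
  Hz = s⁻¹.
  So Hz⁻¹ = s.
  Ω = kg·m²·s⁻³·A⁻².
  So Ω⁻¹ = kg⁻¹·m⁻²·s³·A².
  C = s·A.
  So C⁻¹ = s⁻¹·A⁻¹.
  Combining: Hz⁻¹·Ω⁻¹·C⁻¹ = s · (kg⁻¹·m⁻²·s³·A²) · (s⁻¹·A⁻¹) = kg⁻¹·m⁻²·s³·A.
Right side:
  Ω = V/A (resistance = voltage per current),
      = kg·m²·s⁻³·A⁻².
  So Ω⁻² = kg⁻²·m⁻⁴·s⁶·A⁴.
  W = J/s (power = energy per time),
      = kg·m²·s⁻³.
  C = A·s = s·A (charge = current × time).
  So C⁻¹ = s⁻¹·A⁻¹.
  Hz = 1/s = s⁻¹ (frequency is cycles per second).
  So Hz⁻¹ = s.
  Combining: Ω⁻²·A⁻²·W·C⁻¹·Hz⁻¹ = (kg⁻²·m⁻⁴·s⁶·A⁴) · A⁻² · (kg·m²·s⁻³) · (s⁻¹·A⁻¹) · s = kg⁻¹·m⁻²·s³·A.
Both reduce to kg⁻¹·m⁻²·s³·A.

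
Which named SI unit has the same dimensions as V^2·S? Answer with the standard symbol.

W

V = W/A (potential = power per current),
    = kg·m²·s⁻³·A⁻¹.
So V² = kg²·m⁴·s⁻⁶·A⁻².
S = 1/Ω (conductance is reciprocal resistance),
    = kg⁻¹·m⁻²·s³·A².
Combining: V²·S = (kg²·m⁴·s⁻⁶·A⁻²) · (kg⁻¹·m⁻²·s³·A²) = kg·m²·s⁻³.
kg·m²·s⁻³ is the base-SI form of the watt.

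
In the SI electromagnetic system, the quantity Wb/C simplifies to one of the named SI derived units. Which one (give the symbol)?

Wb = kg·m²·s⁻²·A⁻¹.
C = s·A.
So C⁻¹ = s⁻¹·A⁻¹.
Combining: Wb·C⁻¹ = (kg·m²·s⁻²·A⁻¹) · (s⁻¹·A⁻¹) = kg·m²·s⁻³·A⁻².
kg·m²·s⁻³·A⁻² is the base-SI form of the ohm.

Ω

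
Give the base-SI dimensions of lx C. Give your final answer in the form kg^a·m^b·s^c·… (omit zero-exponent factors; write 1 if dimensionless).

m⁻²·s·A·cd

lx = m⁻²·cd.
C = s·A.
Combining: lx·C = (m⁻²·cd) · (s·A) = m⁻²·s·A·cd.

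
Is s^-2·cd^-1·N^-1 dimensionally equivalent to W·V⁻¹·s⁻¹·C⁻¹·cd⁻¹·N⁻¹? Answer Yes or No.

Left side:
  N = kg·m/s² = kg·m·s⁻² (force = mass × acceleration).
  So N⁻¹ = kg⁻¹·m⁻¹·s².
  Combining: s⁻²·cd⁻¹·N⁻¹ = s⁻² · cd⁻¹ · (kg⁻¹·m⁻¹·s²) = kg⁻¹·m⁻¹·cd⁻¹.
Right side:
  W = kg·m²·s⁻³.
  V = kg·m²·s⁻³·A⁻¹.
  So V⁻¹ = kg⁻¹·m⁻²·s³·A.
  C = s·A.
  So C⁻¹ = s⁻¹·A⁻¹.
  N = kg·m·s⁻².
  So N⁻¹ = kg⁻¹·m⁻¹·s².
  Combining: W·V⁻¹·s⁻¹·C⁻¹·cd⁻¹·N⁻¹ = (kg·m²·s⁻³) · (kg⁻¹·m⁻²·s³·A) · s⁻¹ · (s⁻¹·A⁻¹) · cd⁻¹ · (kg⁻¹·m⁻¹·s²) = kg⁻¹·m⁻¹·cd⁻¹.
Both reduce to kg⁻¹·m⁻¹·cd⁻¹.

Yes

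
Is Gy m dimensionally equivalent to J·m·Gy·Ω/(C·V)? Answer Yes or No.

No

Left side:
  Gy = J/kg (absorbed dose = energy per mass),
      = m²·s⁻².
  Combining: Gy·m = (m²·s⁻²) · m = m³·s⁻².
Right side:
  J = kg·m²·s⁻².
  Gy = m²·s⁻².
  C = s·A.
  So C⁻¹ = s⁻¹·A⁻¹.
  Ω = kg·m²·s⁻³·A⁻².
  V = kg·m²·s⁻³·A⁻¹.
  So V⁻¹ = kg⁻¹·m⁻²·s³·A.
  Combining: J·m·Gy·C⁻¹·Ω·V⁻¹ = (kg·m²·s⁻²) · m · (m²·s⁻²) · (s⁻¹·A⁻¹) · (kg·m²·s⁻³·A⁻²) · (kg⁻¹·m⁻²·s³·A) = kg·m⁵·s⁻⁵·A⁻².
Left is m³·s⁻²; right is kg·m⁵·s⁻⁵·A⁻² — different.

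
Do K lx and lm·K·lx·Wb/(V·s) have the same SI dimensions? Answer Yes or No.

No

Left side:
  lx = lm/m² (illuminance = luminous flux per area),
      = m⁻²·cd.
  Combining: K·lx = K · (m⁻²·cd) = m⁻²·K·cd.
Right side:
  lm = cd·sr = cd (luminous flux; sr is dimensionless).
  V = W/A (potential = power per current),
      = kg·m²·s⁻³·A⁻¹.
  So V⁻¹ = kg⁻¹·m⁻²·s³·A.
  lx = lm/m² (illuminance = luminous flux per area),
      = m⁻²·cd.
  Wb = V·s (flux: a volt is a weber per second),
      = kg·m²·s⁻²·A⁻¹.
  Combining: lm·V⁻¹·K·s⁻¹·lx·Wb = cd · (kg⁻¹·m⁻²·s³·A) · K · s⁻¹ · (m⁻²·cd) · (kg·m²·s⁻²·A⁻¹) = m⁻²·K·cd².
Left is m⁻²·K·cd; right is m⁻²·K·cd² — different.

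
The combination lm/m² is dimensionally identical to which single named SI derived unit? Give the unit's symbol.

lx

lm = cd·sr = cd (luminous flux; sr is dimensionless).
Combining: lm·m⁻² = cd · m⁻² = m⁻²·cd.
m⁻²·cd is the base-SI form of the lux.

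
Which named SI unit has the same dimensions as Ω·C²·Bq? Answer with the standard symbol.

Ω = V/A (resistance = voltage per current),
    = kg·m²·s⁻³·A⁻².
C = A·s = s·A (charge = current × time).
So C² = s²·A².
Bq = 1/s = s⁻¹ (activity is decays per second).
Combining: Ω·C²·Bq = (kg·m²·s⁻³·A⁻²) · (s²·A²) · s⁻¹ = kg·m²·s⁻².
kg·m²·s⁻² is the base-SI form of the joule.

J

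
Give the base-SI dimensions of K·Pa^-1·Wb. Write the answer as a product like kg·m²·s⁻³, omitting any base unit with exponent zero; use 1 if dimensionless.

m³·A⁻¹·K

Pa = N/m² (pressure = force per area),
    = kg·m⁻¹·s⁻².
So Pa⁻¹ = kg⁻¹·m·s².
Wb = V·s (flux: a volt is a weber per second),
    = kg·m²·s⁻²·A⁻¹.
Combining: K·Pa⁻¹·Wb = K · (kg⁻¹·m·s²) · (kg·m²·s⁻²·A⁻¹) = m³·A⁻¹·K.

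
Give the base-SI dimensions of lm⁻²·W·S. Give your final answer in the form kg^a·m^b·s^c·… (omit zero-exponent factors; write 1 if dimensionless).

lm = cd.
So lm⁻² = cd⁻².
W = kg·m²·s⁻³.
S = kg⁻¹·m⁻²·s³·A².
Combining: lm⁻²·W·S = cd⁻² · (kg·m²·s⁻³) · (kg⁻¹·m⁻²·s³·A²) = A²·cd⁻².

A²·cd⁻²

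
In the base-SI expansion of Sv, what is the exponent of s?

-2

Sv = m²·s⁻².
The exponent of s is -2.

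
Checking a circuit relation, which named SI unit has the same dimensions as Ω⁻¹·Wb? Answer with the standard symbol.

C

Ω = V/A (resistance = voltage per current),
    = kg·m²·s⁻³·A⁻².
So Ω⁻¹ = kg⁻¹·m⁻²·s³·A².
Wb = V·s (flux: a volt is a weber per second),
    = kg·m²·s⁻²·A⁻¹.
Combining: Ω⁻¹·Wb = (kg⁻¹·m⁻²·s³·A²) · (kg·m²·s⁻²·A⁻¹) = s·A.
s·A is the base-SI form of the coulomb.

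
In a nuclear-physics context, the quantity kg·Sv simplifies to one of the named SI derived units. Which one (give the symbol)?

Sv = m²·s⁻².
Combining: kg·Sv = kg · (m²·s⁻²) = kg·m²·s⁻².
kg·m²·s⁻² is the base-SI form of the joule.

J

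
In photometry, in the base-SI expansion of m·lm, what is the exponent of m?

lm = cd·sr = cd (luminous flux; sr is dimensionless).
Combining: m·lm = m · cd = m·cd.
The exponent of m is 1.

1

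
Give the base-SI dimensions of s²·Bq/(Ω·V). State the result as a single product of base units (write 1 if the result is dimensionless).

kg⁻²·m⁻⁴·s⁷·A³

Ω = V/A (resistance = voltage per current),
    = kg·m²·s⁻³·A⁻².
So Ω⁻¹ = kg⁻¹·m⁻²·s³·A².
V = W/A (potential = power per current),
    = kg·m²·s⁻³·A⁻¹.
So V⁻¹ = kg⁻¹·m⁻²·s³·A.
Bq = 1/s = s⁻¹ (activity is decays per second).
Combining: Ω⁻¹·s²·V⁻¹·Bq = (kg⁻¹·m⁻²·s³·A²) · s² · (kg⁻¹·m⁻²·s³·A) · s⁻¹ = kg⁻²·m⁻⁴·s⁷·A³.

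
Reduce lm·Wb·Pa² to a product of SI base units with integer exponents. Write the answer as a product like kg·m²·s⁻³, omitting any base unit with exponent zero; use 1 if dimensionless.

lm = cd·sr = cd (luminous flux; sr is dimensionless).
Wb = V·s (flux: a volt is a weber per second),
    = kg·m²·s⁻²·A⁻¹.
Pa = N/m² (pressure = force per area),
    = kg·m⁻¹·s⁻².
So Pa² = kg²·m⁻²·s⁻⁴.
Combining: lm·Wb·Pa² = cd · (kg·m²·s⁻²·A⁻¹) · (kg²·m⁻²·s⁻⁴) = kg³·s⁻⁶·A⁻¹·cd.

kg³·s⁻⁶·A⁻¹·cd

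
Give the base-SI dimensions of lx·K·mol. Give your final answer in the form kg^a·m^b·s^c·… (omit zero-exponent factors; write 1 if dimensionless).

m⁻²·K·mol·cd

lx = lm/m² (illuminance = luminous flux per area),
    = m⁻²·cd.
Combining: lx·K·mol = (m⁻²·cd) · K · mol = m⁻²·K·mol·cd.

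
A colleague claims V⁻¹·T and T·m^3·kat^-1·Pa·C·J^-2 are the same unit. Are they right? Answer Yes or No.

No

Left side:
  V = W/A (potential = power per current),
      = kg·m²·s⁻³·A⁻¹.
  So V⁻¹ = kg⁻¹·m⁻²·s³·A.
  T = Wb/m² (flux density = flux per area),
      = kg·s⁻²·A⁻¹.
  Combining: V⁻¹·T = (kg⁻¹·m⁻²·s³·A) · (kg·s⁻²·A⁻¹) = m⁻²·s.
Right side:
  T = kg·s⁻²·A⁻¹.
  kat = s⁻¹·mol.
  So kat⁻¹ = s·mol⁻¹.
  Pa = kg·m⁻¹·s⁻².
  C = s·A.
  J = kg·m²·s⁻².
  So J⁻² = kg⁻²·m⁻⁴·s⁴.
  Combining: T·m³·kat⁻¹·Pa·C·J⁻² = (kg·s⁻²·A⁻¹) · m³ · (s·mol⁻¹) · (kg·m⁻¹·s⁻²) · (s·A) · (kg⁻²·m⁻⁴·s⁴) = m⁻²·s²·mol⁻¹.
Left is m⁻²·s; right is m⁻²·s²·mol⁻¹ — different.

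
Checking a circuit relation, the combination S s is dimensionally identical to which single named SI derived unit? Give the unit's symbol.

F

S = kg⁻¹·m⁻²·s³·A².
Combining: S·s = (kg⁻¹·m⁻²·s³·A²) · s = kg⁻¹·m⁻²·s⁴·A².
kg⁻¹·m⁻²·s⁴·A² is the base-SI form of the farad.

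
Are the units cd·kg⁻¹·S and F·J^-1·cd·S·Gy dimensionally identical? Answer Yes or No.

Left side:
  S = kg⁻¹·m⁻²·s³·A².
  Combining: cd·kg⁻¹·S = cd · kg⁻¹ · (kg⁻¹·m⁻²·s³·A²) = kg⁻²·m⁻²·s³·A²·cd.
Right side:
  F = kg⁻¹·m⁻²·s⁴·A².
  J = kg·m²·s⁻².
  So J⁻¹ = kg⁻¹·m⁻²·s².
  S = kg⁻¹·m⁻²·s³·A².
  Gy = m²·s⁻².
  Combining: F·J⁻¹·cd·S·Gy = (kg⁻¹·m⁻²·s⁴·A²) · (kg⁻¹·m⁻²·s²) · cd · (kg⁻¹·m⁻²·s³·A²) · (m²·s⁻²) = kg⁻³·m⁻⁴·s⁷·A⁴·cd.
Left is kg⁻²·m⁻²·s³·A²·cd; right is kg⁻³·m⁻⁴·s⁷·A⁴·cd — different.

No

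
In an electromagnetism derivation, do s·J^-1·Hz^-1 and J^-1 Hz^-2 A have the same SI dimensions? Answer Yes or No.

Left side:
  J = kg·m²·s⁻².
  So J⁻¹ = kg⁻¹·m⁻²·s².
  Hz = s⁻¹.
  So Hz⁻¹ = s.
  Combining: s·J⁻¹·Hz⁻¹ = s · (kg⁻¹·m⁻²·s²) · s = kg⁻¹·m⁻²·s⁴.
Right side:
  J = N·m (work = force × distance),
      = kg·m²·s⁻².
  So J⁻¹ = kg⁻¹·m⁻²·s².
  Hz = 1/s = s⁻¹ (frequency is cycles per second).
  So Hz⁻² = s².
  Combining: J⁻¹·Hz⁻²·A = (kg⁻¹·m⁻²·s²) · s² · A = kg⁻¹·m⁻²·s⁴·A.
Left is kg⁻¹·m⁻²·s⁴; right is kg⁻¹·m⁻²·s⁴·A — different.

No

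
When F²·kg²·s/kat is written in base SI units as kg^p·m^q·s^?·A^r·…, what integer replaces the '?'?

10

F = C/V (capacitance = charge per voltage),
    = A·s/(kg·m²·s⁻³·A⁻¹) (substituting C and V),
    = kg⁻¹·m⁻²·s⁴·A².
So F² = kg⁻²·m⁻⁴·s⁸·A⁴.
kat = mol/s = s⁻¹·mol (catalytic activity).
So kat⁻¹ = s·mol⁻¹.
Combining: F²·kg²·kat⁻¹·s = (kg⁻²·m⁻⁴·s⁸·A⁴) · kg² · (s·mol⁻¹) · s = m⁻⁴·s¹⁰·A⁴·mol⁻¹.
The exponent of s is 10.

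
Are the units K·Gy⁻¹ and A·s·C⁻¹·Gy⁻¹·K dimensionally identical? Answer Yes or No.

Yes

Left side:
  Gy = J/kg (absorbed dose = energy per mass),
      = m²·s⁻².
  So Gy⁻¹ = m⁻²·s².
  Combining: K·Gy⁻¹ = K · (m⁻²·s²) = m⁻²·s²·K.
Right side:
  C = s·A.
  So C⁻¹ = s⁻¹·A⁻¹.
  Gy = m²·s⁻².
  So Gy⁻¹ = m⁻²·s².
  Combining: A·s·C⁻¹·Gy⁻¹·K = A · s · (s⁻¹·A⁻¹) · (m⁻²·s²) · K = m⁻²·s²·K.
Both reduce to m⁻²·s²·K.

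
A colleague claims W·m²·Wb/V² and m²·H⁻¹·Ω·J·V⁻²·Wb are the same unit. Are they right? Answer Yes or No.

Yes

Left side:
  W = kg·m²·s⁻³.
  Wb = kg·m²·s⁻²·A⁻¹.
  V = kg·m²·s⁻³·A⁻¹.
  So V⁻² = kg⁻²·m⁻⁴·s⁶·A².
  Combining: W·m²·Wb·V⁻² = (kg·m²·s⁻³) · m² · (kg·m²·s⁻²·A⁻¹) · (kg⁻²·m⁻⁴·s⁶·A²) = m²·s·A.
Right side:
  H = Wb/A (inductance = flux per current),
      = kg·m²·s⁻²·A⁻².
  So H⁻¹ = kg⁻¹·m⁻²·s²·A².
  Ω = V/A (resistance = voltage per current),
      = kg·m²·s⁻³·A⁻².
  J = N·m (work = force × distance),
      = kg·m²·s⁻².
  V = W/A (potential = power per current),
      = kg·m²·s⁻³·A⁻¹.
  So V⁻² = kg⁻²·m⁻⁴·s⁶·A².
  Wb = V·s (flux: a volt is a weber per second),
      = kg·m²·s⁻²·A⁻¹.
  Combining: m²·H⁻¹·Ω·J·V⁻²·Wb = m² · (kg⁻¹·m⁻²·s²·A²) · (kg·m²·s⁻³·A⁻²) · (kg·m²·s⁻²) · (kg⁻²·m⁻⁴·s⁶·A²) · (kg·m²·s⁻²·A⁻¹) = m²·s·A.
Both reduce to m²·s·A.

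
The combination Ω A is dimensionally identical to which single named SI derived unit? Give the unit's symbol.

Ω = kg·m²·s⁻³·A⁻².
Combining: Ω·A = (kg·m²·s⁻³·A⁻²) · A = kg·m²·s⁻³·A⁻¹.
kg·m²·s⁻³·A⁻¹ is the base-SI form of the volt.

V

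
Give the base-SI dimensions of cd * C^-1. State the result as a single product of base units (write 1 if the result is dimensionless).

s⁻¹·A⁻¹·cd

C = s·A.
So C⁻¹ = s⁻¹·A⁻¹.
Combining: cd·C⁻¹ = cd · (s⁻¹·A⁻¹) = s⁻¹·A⁻¹·cd.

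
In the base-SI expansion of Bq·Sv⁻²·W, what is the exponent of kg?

Bq = 1/s = s⁻¹ (activity is decays per second).
Sv = J/kg (equivalent dose = energy per mass),
    = m²·s⁻².
So Sv⁻² = m⁻⁴·s⁴.
W = J/s (power = energy per time),
    = kg·m²·s⁻³.
Combining: Bq·Sv⁻²·W = s⁻¹ · (m⁻⁴·s⁴) · (kg·m²·s⁻³) = kg·m⁻².
The exponent of kg is 1.

1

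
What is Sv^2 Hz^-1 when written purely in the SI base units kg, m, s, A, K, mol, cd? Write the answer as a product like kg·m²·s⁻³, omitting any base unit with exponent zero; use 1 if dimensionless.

Sv = J/kg (equivalent dose = energy per mass),
    = m²·s⁻².
So Sv² = m⁴·s⁻⁴.
Hz = 1/s = s⁻¹ (frequency is cycles per second).
So Hz⁻¹ = s.
Combining: Sv²·Hz⁻¹ = (m⁴·s⁻⁴) · s = m⁴·s⁻³.

m⁴·s⁻³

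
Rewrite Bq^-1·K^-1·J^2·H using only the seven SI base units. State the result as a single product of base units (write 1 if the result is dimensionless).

Bq = 1/s = s⁻¹ (activity is decays per second).
So Bq⁻¹ = s.
J = N·m (work = force × distance),
    = kg·m²·s⁻².
So J² = kg²·m⁴·s⁻⁴.
H = Wb/A (inductance = flux per current),
    = kg·m²·s⁻²·A⁻².
Combining: Bq⁻¹·K⁻¹·J²·H = s · K⁻¹ · (kg²·m⁴·s⁻⁴) · (kg·m²·s⁻²·A⁻²) = kg³·m⁶·s⁻⁵·A⁻²·K⁻¹.

kg³·m⁶·s⁻⁵·A⁻²·K⁻¹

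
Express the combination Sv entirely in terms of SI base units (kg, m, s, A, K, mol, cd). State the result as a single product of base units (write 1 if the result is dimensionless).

Sv = J/kg (equivalent dose = energy per mass),
    = m²·s⁻².

m²·s⁻²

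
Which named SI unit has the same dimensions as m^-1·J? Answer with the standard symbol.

J = N·m (work = force × distance),
    = kg·m²·s⁻².
Combining: m⁻¹·J = m⁻¹ · (kg·m²·s⁻²) = kg·m·s⁻².
kg·m·s⁻² is the base-SI form of the newton.

N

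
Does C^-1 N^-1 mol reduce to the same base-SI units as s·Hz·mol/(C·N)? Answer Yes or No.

Left side:
  C = A·s = s·A (charge = current × time).
  So C⁻¹ = s⁻¹·A⁻¹.
  N = kg·m/s² = kg·m·s⁻² (force = mass × acceleration).
  So N⁻¹ = kg⁻¹·m⁻¹·s².
  Combining: C⁻¹·N⁻¹·mol = (s⁻¹·A⁻¹) · (kg⁻¹·m⁻¹·s²) · mol = kg⁻¹·m⁻¹·s·A⁻¹·mol.
Right side:
  Hz = 1/s = s⁻¹ (frequency is cycles per second).
  C = A·s = s·A (charge = current × time).
  So C⁻¹ = s⁻¹·A⁻¹.
  N = kg·m/s² = kg·m·s⁻² (force = mass × acceleration).
  So N⁻¹ = kg⁻¹·m⁻¹·s².
  Combining: s·Hz·C⁻¹·mol·N⁻¹ = s · s⁻¹ · (s⁻¹·A⁻¹) · mol · (kg⁻¹·m⁻¹·s²) = kg⁻¹·m⁻¹·s·A⁻¹·mol.
Both reduce to kg⁻¹·m⁻¹·s·A⁻¹·mol.

Yes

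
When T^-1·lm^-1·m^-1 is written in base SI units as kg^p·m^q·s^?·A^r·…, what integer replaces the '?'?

T = kg·s⁻²·A⁻¹.
So T⁻¹ = kg⁻¹·s²·A.
lm = cd.
So lm⁻¹ = cd⁻¹.
Combining: T⁻¹·lm⁻¹·m⁻¹ = (kg⁻¹·s²·A) · cd⁻¹ · m⁻¹ = kg⁻¹·m⁻¹·s²·A·cd⁻¹.
The exponent of s is 2.

2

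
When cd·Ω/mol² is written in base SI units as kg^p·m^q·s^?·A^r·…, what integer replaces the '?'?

Ω = V/A (resistance = voltage per current),
    = kg·m²·s⁻³·A⁻².
Combining: cd·mol⁻²·Ω = cd · mol⁻² · (kg·m²·s⁻³·A⁻²) = kg·m²·s⁻³·A⁻²·mol⁻²·cd.
The exponent of s is -3.

-3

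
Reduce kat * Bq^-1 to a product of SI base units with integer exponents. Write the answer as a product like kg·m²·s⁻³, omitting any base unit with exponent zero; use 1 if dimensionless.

kat = s⁻¹·mol.
Bq = s⁻¹.
So Bq⁻¹ = s.
Combining: kat·Bq⁻¹ = (s⁻¹·mol) · s = mol.

mol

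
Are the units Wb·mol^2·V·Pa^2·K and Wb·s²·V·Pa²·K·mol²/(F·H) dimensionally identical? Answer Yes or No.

Left side:
  Wb = kg·m²·s⁻²·A⁻¹.
  V = kg·m²·s⁻³·A⁻¹.
  Pa = kg·m⁻¹·s⁻².
  So Pa² = kg²·m⁻²·s⁻⁴.
  Combining: Wb·mol²·V·Pa²·K = (kg·m²·s⁻²·A⁻¹) · mol² · (kg·m²·s⁻³·A⁻¹) · (kg²·m⁻²·s⁻⁴) · K = kg⁴·m²·s⁻⁹·A⁻²·K·mol².
Right side:
  Wb = kg·m²·s⁻²·A⁻¹.
  V = kg·m²·s⁻³·A⁻¹.
  Pa = kg·m⁻¹·s⁻².
  So Pa² = kg²·m⁻²·s⁻⁴.
  F = kg⁻¹·m⁻²·s⁴·A².
  So F⁻¹ = kg·m²·s⁻⁴·A⁻².
  H = kg·m²·s⁻²·A⁻².
  So H⁻¹ = kg⁻¹·m⁻²·s²·A².
  Combining: Wb·s²·V·Pa²·F⁻¹·H⁻¹·K·mol² = (kg·m²·s⁻²·A⁻¹) · s² · (kg·m²·s⁻³·A⁻¹) · (kg²·m⁻²·s⁻⁴) · (kg·m²·s⁻⁴·A⁻²) · (kg⁻¹·m⁻²·s²·A²) · K · mol² = kg⁴·m²·s⁻⁹·A⁻²·K·mol².
Both reduce to kg⁴·m²·s⁻⁹·A⁻²·K·mol².

Yes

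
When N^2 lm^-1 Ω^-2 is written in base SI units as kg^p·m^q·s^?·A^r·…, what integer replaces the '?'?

2

N = kg·m·s⁻².
So N² = kg²·m²·s⁻⁴.
lm = cd.
So lm⁻¹ = cd⁻¹.
Ω = kg·m²·s⁻³·A⁻².
So Ω⁻² = kg⁻²·m⁻⁴·s⁶·A⁴.
Combining: N²·lm⁻¹·Ω⁻² = (kg²·m²·s⁻⁴) · cd⁻¹ · (kg⁻²·m⁻⁴·s⁶·A⁴) = m⁻²·s²·A⁴·cd⁻¹.
The exponent of s is 2.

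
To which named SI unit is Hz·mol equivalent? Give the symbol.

kat

Hz = s⁻¹.
Combining: Hz·mol = s⁻¹ · mol = s⁻¹·mol.
s⁻¹·mol is the base-SI form of the katal.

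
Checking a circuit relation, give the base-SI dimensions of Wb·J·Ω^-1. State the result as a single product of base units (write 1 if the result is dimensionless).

kg·m²·s⁻¹·A

Wb = V·s (flux: a volt is a weber per second),
    = kg·m²·s⁻²·A⁻¹.
J = N·m (work = force × distance),
    = kg·m²·s⁻².
Ω = V/A (resistance = voltage per current),
    = kg·m²·s⁻³·A⁻².
So Ω⁻¹ = kg⁻¹·m⁻²·s³·A².
Combining: Wb·J·Ω⁻¹ = (kg·m²·s⁻²·A⁻¹) · (kg·m²·s⁻²) · (kg⁻¹·m⁻²·s³·A²) = kg·m²·s⁻¹·A.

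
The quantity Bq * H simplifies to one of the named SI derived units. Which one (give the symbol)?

Ω

Bq = s⁻¹.
H = kg·m²·s⁻²·A⁻².
Combining: Bq·H = s⁻¹ · (kg·m²·s⁻²·A⁻²) = kg·m²·s⁻³·A⁻².
kg·m²·s⁻³·A⁻² is the base-SI form of the ohm.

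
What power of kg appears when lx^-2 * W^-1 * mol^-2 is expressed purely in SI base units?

-1

lx = m⁻²·cd.
So lx⁻² = m⁴·cd⁻².
W = kg·m²·s⁻³.
So W⁻¹ = kg⁻¹·m⁻²·s³.
Combining: lx⁻²·W⁻¹·mol⁻² = (m⁴·cd⁻²) · (kg⁻¹·m⁻²·s³) · mol⁻² = kg⁻¹·m²·s³·mol⁻²·cd⁻².
The exponent of kg is -1.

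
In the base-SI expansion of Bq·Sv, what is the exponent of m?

Bq = s⁻¹.
Sv = m²·s⁻².
Combining: Bq·Sv = s⁻¹ · (m²·s⁻²) = m²·s⁻³.
The exponent of m is 2.

2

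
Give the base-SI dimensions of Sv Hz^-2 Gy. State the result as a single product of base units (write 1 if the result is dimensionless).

m⁴·s⁻²

Sv = J/kg (equivalent dose = energy per mass),
    = m²·s⁻².
Hz = 1/s = s⁻¹ (frequency is cycles per second).
So Hz⁻² = s².
Gy = J/kg (absorbed dose = energy per mass),
    = m²·s⁻².
Combining: Sv·Hz⁻²·Gy = (m²·s⁻²) · s² · (m²·s⁻²) = m⁴·s⁻².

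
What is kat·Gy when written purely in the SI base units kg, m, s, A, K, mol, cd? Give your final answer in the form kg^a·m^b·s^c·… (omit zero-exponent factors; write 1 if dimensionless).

kat = s⁻¹·mol.
Gy = m²·s⁻².
Combining: kat·Gy = (s⁻¹·mol) · (m²·s⁻²) = m²·s⁻³·mol.

m²·s⁻³·mol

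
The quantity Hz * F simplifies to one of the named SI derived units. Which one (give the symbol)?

S

Hz = s⁻¹.
F = kg⁻¹·m⁻²·s⁴·A².
Combining: Hz·F = s⁻¹ · (kg⁻¹·m⁻²·s⁴·A²) = kg⁻¹·m⁻²·s³·A².
kg⁻¹·m⁻²·s³·A² is the base-SI form of the siemens.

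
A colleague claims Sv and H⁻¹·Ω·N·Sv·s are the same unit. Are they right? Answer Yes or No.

No

Left side:
  Sv = m²·s⁻².
Right side:
  H = Wb/A (inductance = flux per current),
      = kg·m²·s⁻²·A⁻².
  So H⁻¹ = kg⁻¹·m⁻²·s²·A².
  Ω = V/A (resistance = voltage per current),
      = kg·m²·s⁻³·A⁻².
  N = kg·m/s² = kg·m·s⁻² (force = mass × acceleration).
  Sv = J/kg (equivalent dose = energy per mass),
      = m²·s⁻².
  Combining: H⁻¹·Ω·N·Sv·s = (kg⁻¹·m⁻²·s²·A²) · (kg·m²·s⁻³·A⁻²) · (kg·m·s⁻²) · (m²·s⁻²) · s = kg·m³·s⁻⁴.
Left is m²·s⁻²; right is kg·m³·s⁻⁴ — different.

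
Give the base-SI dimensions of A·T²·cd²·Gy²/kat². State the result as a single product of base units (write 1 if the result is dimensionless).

kat = mol/s = s⁻¹·mol (catalytic activity).
So kat⁻² = s²·mol⁻².
T = Wb/m² (flux density = flux per area),
    = kg·s⁻²·A⁻¹.
So T² = kg²·s⁻⁴·A⁻².
Gy = J/kg (absorbed dose = energy per mass),
    = m²·s⁻².
So Gy² = m⁴·s⁻⁴.
Combining: A·kat⁻²·T²·cd²·Gy² = A · (s²·mol⁻²) · (kg²·s⁻⁴·A⁻²) · cd² · (m⁴·s⁻⁴) = kg²·m⁴·s⁻⁶·A⁻¹·mol⁻²·cd².

kg²·m⁴·s⁻⁶·A⁻¹·mol⁻²·cd²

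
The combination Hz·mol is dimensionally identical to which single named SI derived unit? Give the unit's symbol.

kat

Hz = 1/s = s⁻¹ (frequency is cycles per second).
Combining: Hz·mol = s⁻¹ · mol = s⁻¹·mol.
s⁻¹·mol is the base-SI form of the katal.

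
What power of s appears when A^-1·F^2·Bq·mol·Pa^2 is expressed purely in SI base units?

F = kg⁻¹·m⁻²·s⁴·A².
So F² = kg⁻²·m⁻⁴·s⁸·A⁴.
Bq = s⁻¹.
Pa = kg·m⁻¹·s⁻².
So Pa² = kg²·m⁻²·s⁻⁴.
Combining: A⁻¹·F²·Bq·mol·Pa² = A⁻¹ · (kg⁻²·m⁻⁴·s⁸·A⁴) · s⁻¹ · mol · (kg²·m⁻²·s⁻⁴) = m⁻⁶·s³·A³·mol.
The exponent of s is 3.

3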